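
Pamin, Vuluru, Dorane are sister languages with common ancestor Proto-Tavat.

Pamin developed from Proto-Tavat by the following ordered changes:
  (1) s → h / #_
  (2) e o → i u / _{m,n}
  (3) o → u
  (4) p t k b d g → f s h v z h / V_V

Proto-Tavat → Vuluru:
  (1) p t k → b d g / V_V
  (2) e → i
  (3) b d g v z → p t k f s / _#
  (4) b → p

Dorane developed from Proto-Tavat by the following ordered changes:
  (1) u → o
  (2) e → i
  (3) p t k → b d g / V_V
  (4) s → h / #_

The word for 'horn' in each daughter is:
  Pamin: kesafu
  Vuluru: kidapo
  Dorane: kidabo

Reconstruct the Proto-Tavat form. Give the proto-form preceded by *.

Position 6: Pamin has u, Vuluru has o, Dorane has o. Vuluru preserves o here (none of its changes turn any other segment into o), so the proto-segment is *o.
Position 5: Pamin has f, Vuluru has p, Dorane has b. Taking the neighbouring segments as reconstructed: Pamin f could go back to *p or *f; Vuluru p could go back to *p or *b; Dorane b could go back to *p or *b — the one source consistent with every daughter is *p.
Position 3: Pamin has s, Vuluru has d, Dorane has d. Taking the neighbouring segments as reconstructed: Pamin s could go back to *t or *s; Vuluru d could go back to *t or *d; Dorane d could go back to *t or *d — the one source consistent with every daughter is *t.
Continuing position by position gives *ketapo; check it forward:
Pamin: start from *ketapo.
  rule 1: no change — ketapo
  rule 2: no change — ketapo
  rule 3 (vowel merger): ketapo → ketapu
  rule 4 (intervocalic lenition): ketapu → kesafu
  ⇒ Pamin kesafu
Vuluru: *ketapo
  ketapo → kedabo   [intervocalic voicing]
  kedabo → kidabo   [vowel merger]
  kidabo (rule 3 does not apply)
  kidabo → kidapo   [unconditioned shift]
  giving Vuluru kidapo.
Dorane: start from *ketapo.
  rule 1: no change — ketapo
  rule 2 (vowel merger): ketapo → kitapo
  rule 3 (intervocalic voicing): kitapo → kidabo
  rule 4: no change — kidabo
  ⇒ Dorane kidabo
Only *ketapo yields all of Pamin kesafu, Vuluru kidapo, Dorane kidabo.

*ketapo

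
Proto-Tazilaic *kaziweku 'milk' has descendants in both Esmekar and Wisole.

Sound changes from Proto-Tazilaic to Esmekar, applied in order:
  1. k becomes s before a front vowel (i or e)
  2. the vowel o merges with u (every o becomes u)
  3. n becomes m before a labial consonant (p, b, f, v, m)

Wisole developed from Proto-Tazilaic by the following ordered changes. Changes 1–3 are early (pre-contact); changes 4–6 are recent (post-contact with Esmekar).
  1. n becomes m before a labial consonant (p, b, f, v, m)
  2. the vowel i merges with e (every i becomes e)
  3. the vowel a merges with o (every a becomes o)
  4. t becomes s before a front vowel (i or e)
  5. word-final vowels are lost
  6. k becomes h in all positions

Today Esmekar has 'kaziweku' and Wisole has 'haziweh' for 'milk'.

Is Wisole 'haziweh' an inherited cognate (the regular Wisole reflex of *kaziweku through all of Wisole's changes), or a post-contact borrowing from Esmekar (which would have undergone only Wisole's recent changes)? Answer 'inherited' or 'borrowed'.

If inherited, *kaziweku would pass through all of Wisole's changes:
Wisole: *kaziweku > kazeweku > kozeweku > kozewek > hozeweh  (by vowel merger, vowel merger, apocope, unconditioned shift)
If borrowed from Esmekar 'kaziweku' after the early changes, it would undergo only the recent ones:
  rule 4 (palatalisation): no change (kaziweku)
  rule 5 (apocope): kaziweku → kaziwek
  rule 6 (unconditioned shift): kaziwek → haziweh
  ⇒ as a loan: haziweh
Wisole 'haziweh' matches the loan outcome 'haziweh', not the inherited 'hozeweh' — it skipped the early Wisole changes, so it was borrowed from Esmekar.

borrowed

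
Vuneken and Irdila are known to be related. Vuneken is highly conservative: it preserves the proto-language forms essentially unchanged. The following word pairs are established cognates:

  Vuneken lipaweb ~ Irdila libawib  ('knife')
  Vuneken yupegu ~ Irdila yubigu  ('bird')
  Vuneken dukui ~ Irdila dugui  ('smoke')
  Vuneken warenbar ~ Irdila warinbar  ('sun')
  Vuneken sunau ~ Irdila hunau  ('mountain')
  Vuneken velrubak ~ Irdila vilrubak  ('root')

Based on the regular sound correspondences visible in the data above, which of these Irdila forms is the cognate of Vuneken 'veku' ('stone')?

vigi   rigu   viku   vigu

yupegu ~ yubigu, velrubak ~ vilrubak — Vuneken e corresponds to Irdila i after a consonant, before a consonant other than r, m, n, p, b, f, v.
dukui ~ dugui — Vuneken k corresponds to Irdila g between vowels (before a back vowel).
Applying these to Vuneken 'veku':
  veku → viku   (e→i after a consonant, before a consonant other than r, m, n, p, b, f, v)
  viku → vigu   (k→g between vowels (before a back vowel))
So the Irdila cognate is 'vigu'.

vigu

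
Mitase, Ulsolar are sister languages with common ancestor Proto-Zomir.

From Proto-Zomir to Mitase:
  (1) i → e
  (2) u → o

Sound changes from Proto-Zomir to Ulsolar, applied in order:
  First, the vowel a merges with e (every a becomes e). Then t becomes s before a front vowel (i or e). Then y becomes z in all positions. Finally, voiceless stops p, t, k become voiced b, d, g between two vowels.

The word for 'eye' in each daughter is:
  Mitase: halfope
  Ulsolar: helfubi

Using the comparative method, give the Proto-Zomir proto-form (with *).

*halfupi

Position 2: Mitase has a, Ulsolar has e. Mitase preserves a here (none of its changes turn any other segment into a), so the proto-segment is *a.
Position 7: Mitase has e, Ulsolar has i. Ulsolar preserves i here (none of its changes turn any other segment into i), so the proto-segment is *i.
Position 6: Mitase has p, Ulsolar has b. Mitase preserves p here (none of its changes turn any other segment into p), so the proto-segment is *p.
Verify the candidate proto-form against each daughter:
Mitase: *halfupi > halfupe > halfope  (by vowel merger, vowel merger)
Ulsolar: *halfupi > helfupi > helfubi  (by vowel merger, intervocalic voicing)
Only *halfupi yields all of Mitase halfope, Ulsolar helfubi.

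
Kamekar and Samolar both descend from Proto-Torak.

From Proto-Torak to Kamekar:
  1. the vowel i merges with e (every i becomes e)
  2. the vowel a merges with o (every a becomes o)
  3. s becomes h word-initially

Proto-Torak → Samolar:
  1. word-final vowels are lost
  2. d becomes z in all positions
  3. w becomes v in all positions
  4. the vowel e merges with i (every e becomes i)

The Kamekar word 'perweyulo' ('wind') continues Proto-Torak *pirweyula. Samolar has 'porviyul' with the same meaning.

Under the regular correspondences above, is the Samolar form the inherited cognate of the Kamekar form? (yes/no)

Derive the expected Samolar reflex of *pirweyula:
Samolar: start from *pirweyula.
  rule 1 (apocope): pirweyula → pirweyul
  rule 2: no change — pirweyul
  rule 3 (unconditioned shift): pirweyul → pirveyul
  rule 4 (vowel merger): pirveyul → pirviyul
  ⇒ Samolar pirviyul
The regular Samolar reflex would be 'pirviyul', but the attested form is 'porviyul'. The correspondence is irregular, so they are not cognates (the Samolar form has a different source).

no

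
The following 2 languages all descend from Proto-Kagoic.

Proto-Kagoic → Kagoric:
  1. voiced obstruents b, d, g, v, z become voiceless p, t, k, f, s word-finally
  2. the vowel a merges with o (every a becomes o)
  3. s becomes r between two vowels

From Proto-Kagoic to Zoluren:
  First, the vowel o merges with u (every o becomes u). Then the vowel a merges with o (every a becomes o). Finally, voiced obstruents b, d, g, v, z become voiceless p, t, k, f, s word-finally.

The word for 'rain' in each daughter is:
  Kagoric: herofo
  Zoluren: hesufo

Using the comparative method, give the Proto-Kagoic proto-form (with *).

Position 6: Kagoric has o, Zoluren has o. In Zoluren, o can only continue *a, so the proto-segment is *a.
Position 3: Kagoric has r, Zoluren has s. Taking the neighbouring segments as reconstructed: Kagoric r could go back to *s or *r; Zoluren s can only go back to *s — the one source consistent with every daughter is *s.
Verify the candidate proto-form against each daughter:
Kagoric: start from *hesofa.
  rule 1: no change — hesofa
  rule 2 (vowel merger): hesofa → hesofo
  rule 3 (rhotacism): hesofo → herofo
  ⇒ Kagoric herofo
Zoluren: start from *hesofa.
  rule 1 (vowel merger): hesofa → hesufa
  rule 2 (vowel merger): hesufa → hesufo
  rule 3: no change — hesufo
  ⇒ Zoluren hesufo
Only *hesofa yields all of Kagoric herofo, Zoluren hesufo.

*hesofa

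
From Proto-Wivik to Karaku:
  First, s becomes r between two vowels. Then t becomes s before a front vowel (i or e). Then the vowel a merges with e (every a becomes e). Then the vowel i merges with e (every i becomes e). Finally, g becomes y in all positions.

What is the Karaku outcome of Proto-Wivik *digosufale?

deyorufele

Karaku: *digosufale
  digosufale → digorufale   [rhotacism]
  digorufale (rule 2 does not apply)
  digorufale → digorufele   [vowel merger]
  digorufele → degorufele   [vowel merger]
  degorufele → deyorufele   [unconditioned shift]
  giving Karaku deyorufele.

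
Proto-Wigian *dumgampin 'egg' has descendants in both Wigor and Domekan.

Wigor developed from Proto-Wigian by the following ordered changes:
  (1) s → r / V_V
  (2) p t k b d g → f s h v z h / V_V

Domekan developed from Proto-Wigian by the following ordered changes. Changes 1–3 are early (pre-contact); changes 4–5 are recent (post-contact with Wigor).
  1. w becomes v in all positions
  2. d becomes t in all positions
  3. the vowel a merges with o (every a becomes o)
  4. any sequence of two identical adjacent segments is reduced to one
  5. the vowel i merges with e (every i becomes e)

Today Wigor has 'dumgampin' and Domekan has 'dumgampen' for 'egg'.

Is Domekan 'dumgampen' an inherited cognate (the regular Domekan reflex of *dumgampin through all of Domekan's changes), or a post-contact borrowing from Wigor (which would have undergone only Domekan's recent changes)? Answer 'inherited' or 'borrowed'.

If inherited, *dumgampin would pass through all of Domekan's changes:
Domekan: start from *dumgampin.
  rule 1: no change — dumgampin
  rule 2 (unconditioned shift): dumgampin → tumgampin
  rule 3 (vowel merger): tumgampin → tumgompin
  rule 4: no change — tumgompin
  rule 5 (vowel merger): tumgompin → tumgompen
  ⇒ Domekan tumgompen
If borrowed from Wigor 'dumgampin' after the early changes, it would undergo only the recent ones:
  rule 4 (degemination): no change (dumgampin)
  rule 5 (vowel merger): dumgampin → dumgampen
  ⇒ as a loan: dumgampen
Domekan 'dumgampen' matches the loan outcome 'dumgampen', not the inherited 'tumgompen' — it skipped the early Domekan changes, so it was borrowed from Wigor.

borrowed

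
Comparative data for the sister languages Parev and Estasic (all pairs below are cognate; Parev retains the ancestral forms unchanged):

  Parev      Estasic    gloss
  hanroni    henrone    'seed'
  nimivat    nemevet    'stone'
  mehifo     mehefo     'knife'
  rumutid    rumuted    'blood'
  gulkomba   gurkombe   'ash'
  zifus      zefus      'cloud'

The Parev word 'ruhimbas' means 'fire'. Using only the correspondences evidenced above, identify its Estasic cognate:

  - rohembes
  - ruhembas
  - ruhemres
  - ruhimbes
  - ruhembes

ruhembes

nimivat ~ nemevet — Parev i corresponds to Estasic e after a consonant, before a nasal.
nimivat ~ nemevet — Parev a corresponds to Estasic e after a consonant, before a consonant other than r, m, n, p, b, f, v.
Applying these to Parev 'ruhimbas':
  ruhimbas → ruhembas   (i→e after a consonant, before a nasal)
  ruhembas → ruhembes   (a→e after a consonant, before a consonant other than r, m, n, p, b, f, v)
So the Estasic cognate is 'ruhembes'.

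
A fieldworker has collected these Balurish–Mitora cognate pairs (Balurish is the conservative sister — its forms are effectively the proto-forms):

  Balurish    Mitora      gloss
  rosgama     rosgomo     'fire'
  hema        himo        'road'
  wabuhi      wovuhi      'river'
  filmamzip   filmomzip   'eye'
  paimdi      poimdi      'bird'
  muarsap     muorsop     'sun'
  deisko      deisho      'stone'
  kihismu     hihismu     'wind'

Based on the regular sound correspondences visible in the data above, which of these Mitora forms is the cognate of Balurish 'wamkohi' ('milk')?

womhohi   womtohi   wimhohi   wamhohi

womhohi

rosgama ~ rosgomo, filmamzip ~ filmomzip — Balurish a corresponds to Mitora o after a consonant, before a nasal.
deisko ~ deisho — Balurish k corresponds to Mitora h after a consonant, before a back vowel.
Applying these to Balurish 'wamkohi':
  wamkohi → womkohi   (a→o after a consonant, before a nasal)
  womkohi → womhohi   (k→h after a consonant, before a back vowel)
So the Mitora cognate is 'womhohi'.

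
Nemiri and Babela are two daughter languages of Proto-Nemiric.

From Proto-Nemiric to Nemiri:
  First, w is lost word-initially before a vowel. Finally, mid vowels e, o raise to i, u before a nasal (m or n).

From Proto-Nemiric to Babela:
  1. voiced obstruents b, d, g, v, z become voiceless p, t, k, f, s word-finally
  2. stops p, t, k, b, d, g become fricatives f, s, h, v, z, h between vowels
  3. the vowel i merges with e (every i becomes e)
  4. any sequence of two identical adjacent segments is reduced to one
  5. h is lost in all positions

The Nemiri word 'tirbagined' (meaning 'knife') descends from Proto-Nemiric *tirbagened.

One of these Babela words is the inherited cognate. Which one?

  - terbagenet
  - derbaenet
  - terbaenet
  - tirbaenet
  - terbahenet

Babela: start from *tirbagened.
  rule 1 (final devoicing): tirbagened → tirbagenet
  rule 2 (intervocalic lenition): tirbagenet → tirbahenet
  rule 3 (vowel merger): tirbahenet → terbahenet
  rule 4: no change — terbahenet
  rule 5 (h-loss): terbahenet → terbaenet
  ⇒ Babela terbaenet
The other candidates each miss or misapply at least one Babela change.

terbaenet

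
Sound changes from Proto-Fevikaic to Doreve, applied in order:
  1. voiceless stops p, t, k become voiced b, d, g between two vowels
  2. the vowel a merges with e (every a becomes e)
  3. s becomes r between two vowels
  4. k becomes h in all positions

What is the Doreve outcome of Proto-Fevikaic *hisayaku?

hireyegu

Doreve: *hisayaku > hisayagu > hiseyegu > hireyegu  (by intervocalic voicing, vowel merger, rhotacism)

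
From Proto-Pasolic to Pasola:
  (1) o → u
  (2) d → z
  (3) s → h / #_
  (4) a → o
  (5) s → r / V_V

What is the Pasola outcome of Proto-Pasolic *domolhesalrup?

Pasola: *domolhesalrup
  domolhesalrup → dumulhesalrup   [vowel merger]
  dumulhesalrup → zumulhesalrup   [unconditioned shift]
  zumulhesalrup (rule 3 does not apply)
  zumulhesalrup → zumulhesolrup   [vowel merger]
  zumulhesolrup → zumulherolrup   [rhotacism]
  giving Pasola zumulherolrup.

zumulherolrup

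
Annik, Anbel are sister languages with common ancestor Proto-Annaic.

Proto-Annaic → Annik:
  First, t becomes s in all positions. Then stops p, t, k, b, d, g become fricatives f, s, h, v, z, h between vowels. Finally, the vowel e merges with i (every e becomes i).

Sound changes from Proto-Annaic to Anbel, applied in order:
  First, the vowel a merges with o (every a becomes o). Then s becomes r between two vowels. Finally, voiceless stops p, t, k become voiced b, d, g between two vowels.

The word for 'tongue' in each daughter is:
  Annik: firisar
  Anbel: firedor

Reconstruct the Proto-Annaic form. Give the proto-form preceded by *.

Position 6: Annik has a, Anbel has o. Annik preserves a here (none of its changes turn any other segment into a), so the proto-segment is *a.
Position 4: Annik has i, Anbel has e. Anbel preserves e here (none of its changes turn any other segment into e), so the proto-segment is *e.
Position 5: Annik has s, Anbel has d. Taking the neighbouring segments as reconstructed: Annik s could go back to *t or *s; Anbel d could go back to *t or *d — the one source consistent with every daughter is *t.
This points to *firetar. Verify forward in each daughter:
Annik: start from *firetar.
  rule 1 (unconditioned shift): firetar → firesar
  rule 2: no change — firesar
  rule 3 (vowel merger): firesar → firisar
  ⇒ Annik firisar
Anbel: *firetar > firetor > firedor  (by vowel merger, intervocalic voicing)
*firetar is the unique common source.

*firetar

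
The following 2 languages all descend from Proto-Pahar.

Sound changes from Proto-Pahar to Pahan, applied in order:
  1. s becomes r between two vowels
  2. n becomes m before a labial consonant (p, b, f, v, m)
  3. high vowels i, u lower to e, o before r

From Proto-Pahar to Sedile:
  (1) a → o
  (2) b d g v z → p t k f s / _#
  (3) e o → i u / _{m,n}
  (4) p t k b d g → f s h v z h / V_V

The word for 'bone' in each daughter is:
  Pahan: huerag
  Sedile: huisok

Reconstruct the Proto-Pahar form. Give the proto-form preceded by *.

Position 3: Pahan has e, Sedile has i. Taking the neighbouring segments as reconstructed: Pahan e could go back to *e or *i; Sedile i can only go back to *i — the one source consistent with every daughter is *i.
Position 6: Pahan has g, Sedile has k. Pahan preserves g here (none of its changes turn any other segment into g), so the proto-segment is *g.
Position 4: Pahan has r, Sedile has s. Taking the neighbouring segments as reconstructed: Pahan r could go back to *s or *r; Sedile s could go back to *t or *s — the one source consistent with every daughter is *s.
This points to *huisag. Verify forward in each daughter:
Pahan: start from *huisag.
  rule 1 (rhotacism): huisag → huirag
  rule 2: no change — huirag
  rule 3 (pre-rhotic lowering): huirag → huerag
  ⇒ Pahan huerag
Sedile: *huisag > huisog > huisok  (by vowel merger, final devoicing)
*huisag is the unique common source.

*huisag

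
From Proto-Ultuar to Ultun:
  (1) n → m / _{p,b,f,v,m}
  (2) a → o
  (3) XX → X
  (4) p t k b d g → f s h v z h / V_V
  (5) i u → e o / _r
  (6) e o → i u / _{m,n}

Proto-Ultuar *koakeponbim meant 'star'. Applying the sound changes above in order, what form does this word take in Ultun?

Ultun: *koakeponbim > koakepombim > kookepombim > kokepombim > kohefombim > kohefumbim  (by nasal place assimilation, vowel merger, degemination, intervocalic lenition, pre-nasal raising)

kohefumbim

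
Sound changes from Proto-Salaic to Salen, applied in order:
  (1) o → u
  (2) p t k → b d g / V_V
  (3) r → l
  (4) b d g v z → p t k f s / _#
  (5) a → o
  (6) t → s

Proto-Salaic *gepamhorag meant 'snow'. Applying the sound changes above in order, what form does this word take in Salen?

gebomhulok

Salen: start from *gepamhorag.
  rule 1 (vowel merger): gepamhorag → gepamhurag
  rule 2 (intervocalic voicing): gepamhurag → gebamhurag
  rule 3 (unconditioned shift): gebamhurag → gebamhulag
  rule 4 (final devoicing): gebamhulag → gebamhulak
  rule 5 (vowel merger): gebamhulak → gebomhulok
  rule 6: no change — gebomhulok
  ⇒ Salen gebomhulok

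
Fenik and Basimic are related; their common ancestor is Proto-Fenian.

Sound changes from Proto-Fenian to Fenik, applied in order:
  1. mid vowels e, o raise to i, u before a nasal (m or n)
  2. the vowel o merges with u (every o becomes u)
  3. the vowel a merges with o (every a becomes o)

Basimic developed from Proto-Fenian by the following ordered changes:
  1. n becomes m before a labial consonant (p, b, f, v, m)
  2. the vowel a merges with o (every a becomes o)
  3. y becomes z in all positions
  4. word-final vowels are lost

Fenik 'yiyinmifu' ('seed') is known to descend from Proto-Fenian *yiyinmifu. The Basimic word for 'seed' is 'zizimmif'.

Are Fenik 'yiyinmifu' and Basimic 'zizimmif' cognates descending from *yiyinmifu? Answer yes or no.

Derive the expected Basimic reflex of *yiyinmifu:
Basimic: start from *yiyinmifu.
  rule 1 (nasal place assimilation): yiyinmifu → yiyimmifu
  rule 2: no change — yiyimmifu
  rule 3 (unconditioned shift): yiyimmifu → zizimmifu
  rule 4 (apocope): zizimmifu → zizimmif
  ⇒ Basimic zizimmif
Basimic 'zizimmif' matches the regular reflex exactly, so the pair is cognate.

yes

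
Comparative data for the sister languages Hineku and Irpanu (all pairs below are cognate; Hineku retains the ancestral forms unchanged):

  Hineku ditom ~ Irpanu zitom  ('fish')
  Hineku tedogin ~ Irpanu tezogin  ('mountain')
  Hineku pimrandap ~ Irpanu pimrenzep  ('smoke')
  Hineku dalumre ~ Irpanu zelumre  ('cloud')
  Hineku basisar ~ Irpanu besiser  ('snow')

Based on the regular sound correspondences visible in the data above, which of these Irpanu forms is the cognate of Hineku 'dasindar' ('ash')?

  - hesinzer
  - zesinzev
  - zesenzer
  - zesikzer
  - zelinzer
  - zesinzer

zesinzer

dalumre ~ zelumre — Hineku d corresponds to Irpanu z word-initially before a back vowel.
dalumre ~ zelumre, basisar ~ besiser — Hineku a corresponds to Irpanu e after a consonant, before a consonant other than r, m, n, p, b, f, v.
pimrandap ~ pimrenzep — Hineku d corresponds to Irpanu z after a consonant, before a back vowel.
basisar ~ besiser — Hineku a corresponds to Irpanu e after a consonant, before r.
Applying these to Hineku 'dasindar':
  dasindar → zasindar   (d→z word-initially before a back vowel)
  zasindar → zesindar   (a→e after a consonant, before a consonant other than r, m, n, p, b, f, v)
  zesindar → zesinzar   (d→z after a consonant, before a back vowel)
  zesinzar → zesinzer   (a→e after a consonant, before r)
So the Irpanu cognate is 'zesinzer'.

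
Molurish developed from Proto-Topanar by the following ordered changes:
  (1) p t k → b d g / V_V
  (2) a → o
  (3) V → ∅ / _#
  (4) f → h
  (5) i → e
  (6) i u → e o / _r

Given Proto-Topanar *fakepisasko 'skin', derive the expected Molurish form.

Molurish: start from *fakepisasko.
  rule 1 (intervocalic voicing): fakepisasko → fagebisasko
  rule 2 (vowel merger): fagebisasko → fogebisosko
  rule 3 (apocope): fogebisosko → fogebisosk
  rule 4 (unconditioned shift): fogebisosk → hogebisosk
  rule 5 (vowel merger): hogebisosk → hogebesosk
  rule 6: no change — hogebesosk
  ⇒ Molurish hogebesosk

hogebesosk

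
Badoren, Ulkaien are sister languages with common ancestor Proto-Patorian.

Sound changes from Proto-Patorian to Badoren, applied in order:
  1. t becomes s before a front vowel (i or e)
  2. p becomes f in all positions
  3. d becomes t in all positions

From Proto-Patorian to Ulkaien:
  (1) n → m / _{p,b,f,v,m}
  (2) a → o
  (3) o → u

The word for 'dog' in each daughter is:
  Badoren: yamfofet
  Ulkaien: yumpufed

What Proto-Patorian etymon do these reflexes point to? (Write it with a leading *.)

*yampofed

Position 8: Badoren has t, Ulkaien has d. Ulkaien preserves d here (none of its changes turn any other segment into d), so the proto-segment is *d.
Position 2: Badoren has a, Ulkaien has u. Badoren preserves a here (none of its changes turn any other segment into a), so the proto-segment is *a.
Position 5: Badoren has o, Ulkaien has u. Badoren preserves o here (none of its changes turn any other segment into o), so the proto-segment is *o.
This points to *yampofed. Verify forward in each daughter:
Badoren: *yampofed
  yampofed (rule 1 does not apply)
  yampofed → yamfofed   [unconditioned shift]
  yamfofed → yamfofet   [unconditioned shift]
  giving Badoren yamfofet.
Ulkaien: start from *yampofed.
  rule 1: no change — yampofed
  rule 2 (vowel merger): yampofed → yompofed
  rule 3 (vowel merger): yompofed → yumpufed
  ⇒ Ulkaien yumpufed
No other proto-form is consistent with every reflex, so the reconstruction is *yampofed.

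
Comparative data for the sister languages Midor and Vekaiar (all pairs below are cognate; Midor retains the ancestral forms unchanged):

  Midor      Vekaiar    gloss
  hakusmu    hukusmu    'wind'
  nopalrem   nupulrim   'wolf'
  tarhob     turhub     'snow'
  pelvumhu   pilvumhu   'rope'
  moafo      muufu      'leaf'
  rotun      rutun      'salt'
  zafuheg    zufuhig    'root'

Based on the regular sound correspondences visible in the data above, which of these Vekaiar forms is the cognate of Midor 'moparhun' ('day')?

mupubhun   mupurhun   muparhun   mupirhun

mupurhun

nopalrem ~ nupulrim — Midor o corresponds to Vekaiar u after a consonant, before a labial obstruent.
tarhob ~ turhub — Midor a corresponds to Vekaiar u after a consonant, before r.
Applying these to Midor 'moparhun':
  moparhun → muparhun   (o→u after a consonant, before a labial obstruent)
  muparhun → mupurhun   (a→u after a consonant, before r)
So the Vekaiar cognate is 'mupurhun'.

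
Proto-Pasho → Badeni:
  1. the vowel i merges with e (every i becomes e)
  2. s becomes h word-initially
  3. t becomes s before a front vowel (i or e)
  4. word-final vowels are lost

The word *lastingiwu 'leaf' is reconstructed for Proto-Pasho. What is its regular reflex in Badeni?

lassengew

Badeni: *lastingiwu > lastengewu > lassengewu > lassengew  (by vowel merger, palatalisation, apocope)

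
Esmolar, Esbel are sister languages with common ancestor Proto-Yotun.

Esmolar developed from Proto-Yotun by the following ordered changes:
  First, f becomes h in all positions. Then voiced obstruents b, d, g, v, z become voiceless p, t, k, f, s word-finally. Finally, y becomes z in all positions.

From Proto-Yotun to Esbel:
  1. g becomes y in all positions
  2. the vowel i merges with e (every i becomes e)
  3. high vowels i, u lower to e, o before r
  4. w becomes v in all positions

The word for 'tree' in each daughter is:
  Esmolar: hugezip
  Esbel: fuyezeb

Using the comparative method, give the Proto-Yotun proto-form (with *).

*fugezib

Position 6: Esmolar has i, Esbel has e. Esmolar preserves i here (none of its changes turn any other segment into i), so the proto-segment is *i.
Position 3: Esmolar has g, Esbel has y. Esmolar preserves g here (none of its changes turn any other segment into g), so the proto-segment is *g.
Verify the candidate proto-form against each daughter:
Esmolar: *fugezib
  fugezib → hugezib   [unconditioned shift]
  hugezib → hugezip   [final devoicing]
  hugezip (rule 3 does not apply)
  giving Esmolar hugezip.
Esbel: *fugezib > fuyezib > fuyezeb  (by unconditioned shift, vowel merger)
Only *fugezib yields all of Esmolar hugezip, Esbel fuyezeb.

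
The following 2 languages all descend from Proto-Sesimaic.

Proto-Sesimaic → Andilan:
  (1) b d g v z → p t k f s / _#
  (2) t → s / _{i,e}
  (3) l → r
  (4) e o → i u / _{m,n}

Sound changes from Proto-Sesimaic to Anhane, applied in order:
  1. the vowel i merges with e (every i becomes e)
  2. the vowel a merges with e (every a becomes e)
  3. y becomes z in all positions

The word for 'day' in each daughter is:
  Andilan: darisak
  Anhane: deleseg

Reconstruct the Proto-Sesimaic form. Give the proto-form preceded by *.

Position 2: Andilan has a, Anhane has e. Andilan preserves a here (none of its changes turn any other segment into a), so the proto-segment is *a.
Position 4: Andilan has i, Anhane has e. Taking the neighbouring segments as reconstructed: Andilan i can only go back to *i; Anhane e could go back to *a or *e or *i — the one source consistent with every daughter is *i.
Continuing position by position gives *dalisag; check it forward:
Andilan: *dalisag
  dalisag → dalisak   [final devoicing]
  dalisak (rule 2 does not apply)
  dalisak → darisak   [unconditioned shift]
  darisak (rule 4 does not apply)
  giving Andilan darisak.
Anhane: *dalisag
  dalisag → dalesag   [vowel merger]
  dalesag → deleseg   [vowel merger]
  deleseg (rule 3 does not apply)
  giving Anhane deleseg.
No other proto-form is consistent with every reflex, so the reconstruction is *dalisag.

*dalisag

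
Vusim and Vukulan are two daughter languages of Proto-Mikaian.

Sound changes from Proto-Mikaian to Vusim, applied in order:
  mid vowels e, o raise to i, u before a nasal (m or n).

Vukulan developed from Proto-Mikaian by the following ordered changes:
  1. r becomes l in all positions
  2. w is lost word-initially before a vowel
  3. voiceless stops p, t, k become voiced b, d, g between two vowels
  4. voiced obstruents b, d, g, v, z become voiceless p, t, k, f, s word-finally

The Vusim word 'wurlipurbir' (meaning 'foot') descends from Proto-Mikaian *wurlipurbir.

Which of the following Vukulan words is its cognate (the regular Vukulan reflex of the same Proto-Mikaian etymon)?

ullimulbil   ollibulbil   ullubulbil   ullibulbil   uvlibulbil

Vukulan: start from *wurlipurbir.
  rule 1 (unconditioned shift): wurlipurbir → wullipulbil
  rule 2 (glide loss): wullipulbil → ullipulbil
  rule 3 (intervocalic voicing): ullipulbil → ullibulbil
  rule 4: no change — ullibulbil
  ⇒ Vukulan ullibulbil
Only 'ullibulbil' matches the regular Vukulan development of *wurlipurbir.

ullibulbil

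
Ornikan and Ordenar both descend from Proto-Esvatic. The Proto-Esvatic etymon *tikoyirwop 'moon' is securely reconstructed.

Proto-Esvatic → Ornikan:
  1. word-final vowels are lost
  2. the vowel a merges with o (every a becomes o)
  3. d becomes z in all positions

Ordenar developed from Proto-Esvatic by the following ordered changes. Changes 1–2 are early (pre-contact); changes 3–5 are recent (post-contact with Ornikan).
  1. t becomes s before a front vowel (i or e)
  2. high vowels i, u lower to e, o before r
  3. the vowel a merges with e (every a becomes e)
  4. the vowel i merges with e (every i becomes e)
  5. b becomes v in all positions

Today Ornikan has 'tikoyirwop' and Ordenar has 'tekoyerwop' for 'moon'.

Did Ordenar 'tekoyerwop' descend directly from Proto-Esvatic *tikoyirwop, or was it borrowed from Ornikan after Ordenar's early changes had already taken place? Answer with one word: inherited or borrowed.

If inherited, *tikoyirwop would pass through all of Ordenar's changes:
Ordenar: *tikoyirwop
  tikoyirwop → sikoyirwop   [palatalisation]
  sikoyirwop → sikoyerwop   [pre-rhotic lowering]
  sikoyerwop (rule 3 does not apply)
  sikoyerwop → sekoyerwop   [vowel merger]
  sekoyerwop (rule 5 does not apply)
  giving Ordenar sekoyerwop.
If borrowed from Ornikan 'tikoyirwop' after the early changes, it would undergo only the recent ones:
  rule 3 (vowel merger): no change (tikoyirwop)
  rule 4 (vowel merger): tikoyirwop → tekoyerwop
  rule 5 (unconditioned shift): no change (tekoyerwop)
  ⇒ as a loan: tekoyerwop
Ordenar 'tekoyerwop' matches the loan outcome 'tekoyerwop', not the inherited 'sekoyerwop' — it skipped the early Ordenar changes, so it was borrowed from Ornikan.

borrowed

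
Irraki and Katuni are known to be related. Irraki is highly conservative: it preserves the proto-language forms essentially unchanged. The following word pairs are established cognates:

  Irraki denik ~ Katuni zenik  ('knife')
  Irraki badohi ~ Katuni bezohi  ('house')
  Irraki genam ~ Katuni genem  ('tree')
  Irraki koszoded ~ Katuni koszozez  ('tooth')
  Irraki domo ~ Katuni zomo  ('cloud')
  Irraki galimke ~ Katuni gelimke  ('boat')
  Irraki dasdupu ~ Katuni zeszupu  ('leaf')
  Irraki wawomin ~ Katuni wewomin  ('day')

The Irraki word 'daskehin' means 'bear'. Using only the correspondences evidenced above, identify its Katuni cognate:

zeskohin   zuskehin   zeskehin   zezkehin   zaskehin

dasdupu ~ zeszupu — Irraki d corresponds to Katuni z word-initially before a back vowel.
badohi ~ bezohi, galimke ~ gelimke — Irraki a corresponds to Katuni e after a consonant, before a consonant other than r, m, n, p, b, f, v.
Applying these to Irraki 'daskehin':
  daskehin → zaskehin   (d→z word-initially before a back vowel)
  zaskehin → zeskehin   (a→e after a consonant, before a consonant other than r, m, n, p, b, f, v)
So the Katuni cognate is 'zeskehin'.

zeskehin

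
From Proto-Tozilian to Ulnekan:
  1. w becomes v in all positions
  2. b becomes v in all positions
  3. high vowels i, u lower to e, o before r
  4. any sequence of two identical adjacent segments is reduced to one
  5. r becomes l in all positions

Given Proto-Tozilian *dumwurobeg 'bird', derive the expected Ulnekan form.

Ulnekan: start from *dumwurobeg.
  rule 1 (unconditioned shift): dumwurobeg → dumvurobeg
  rule 2 (unconditioned shift): dumvurobeg → dumvuroveg
  rule 3 (pre-rhotic lowering): dumvuroveg → dumvoroveg
  rule 4: no change — dumvoroveg
  rule 5 (unconditioned shift): dumvoroveg → dumvoloveg
  ⇒ Ulnekan dumvoloveg

dumvoloveg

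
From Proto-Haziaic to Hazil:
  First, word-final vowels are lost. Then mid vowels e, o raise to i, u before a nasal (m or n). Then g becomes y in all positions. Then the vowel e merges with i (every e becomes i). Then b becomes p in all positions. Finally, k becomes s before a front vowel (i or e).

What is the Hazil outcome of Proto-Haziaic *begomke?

piyumk

Hazil: *begomke > begomk > begumk > beyumk > biyumk > piyumk  (by apocope, pre-nasal raising, unconditioned shift, vowel merger, unconditioned shift)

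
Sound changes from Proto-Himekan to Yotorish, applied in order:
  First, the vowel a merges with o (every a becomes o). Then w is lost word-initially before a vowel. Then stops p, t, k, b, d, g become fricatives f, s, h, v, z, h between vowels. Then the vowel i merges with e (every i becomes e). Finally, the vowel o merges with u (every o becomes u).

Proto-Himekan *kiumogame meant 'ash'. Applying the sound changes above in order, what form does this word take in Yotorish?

keumuhume

Yotorish: *kiumogame
  kiumogame → kiumogome   [vowel merger]
  kiumogome (rule 2 does not apply)
  kiumogome → kiumohome   [intervocalic lenition]
  kiumohome → keumohome   [vowel merger]
  keumohome → keumuhume   [vowel merger]
  giving Yotorish keumuhume.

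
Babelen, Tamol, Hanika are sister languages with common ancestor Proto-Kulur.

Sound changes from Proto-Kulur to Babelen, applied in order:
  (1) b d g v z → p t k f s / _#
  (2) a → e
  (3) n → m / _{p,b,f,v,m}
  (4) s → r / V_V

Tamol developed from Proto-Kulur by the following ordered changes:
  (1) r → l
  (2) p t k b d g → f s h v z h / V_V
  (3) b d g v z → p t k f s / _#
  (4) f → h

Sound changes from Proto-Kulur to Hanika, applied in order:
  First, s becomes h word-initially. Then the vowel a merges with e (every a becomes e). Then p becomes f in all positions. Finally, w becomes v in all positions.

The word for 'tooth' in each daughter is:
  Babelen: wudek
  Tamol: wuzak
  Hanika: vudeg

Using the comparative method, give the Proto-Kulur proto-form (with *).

Position 4: Babelen has e, Tamol has a, Hanika has e. Tamol preserves a here (none of its changes turn any other segment into a), so the proto-segment is *a.
Position 3: Babelen has d, Tamol has z, Hanika has d. Babelen preserves d here (none of its changes turn any other segment into d), so the proto-segment is *d.
Position 5: Babelen has k, Tamol has k, Hanika has g. Hanika preserves g here (none of its changes turn any other segment into g), so the proto-segment is *g.
Verify the candidate proto-form against each daughter:
Babelen: *wudag
  wudag → wudak   [final devoicing]
  wudak → wudek   [vowel merger]
  wudek (rule 3 does not apply)
  wudek (rule 4 does not apply)
  giving Babelen wudek.
Tamol: *wudag
  wudag (rule 1 does not apply)
  wudag → wuzag   [intervocalic lenition]
  wuzag → wuzak   [final devoicing]
  wuzak (rule 4 does not apply)
  giving Tamol wuzak.
Hanika: *wudag
  wudag (rule 1 does not apply)
  wudag → wudeg   [vowel merger]
  wudeg (rule 3 does not apply)
  wudeg → vudeg   [unconditioned shift]
  giving Hanika vudeg.
No other proto-form is consistent with every reflex, so the reconstruction is *wudag.

*wudag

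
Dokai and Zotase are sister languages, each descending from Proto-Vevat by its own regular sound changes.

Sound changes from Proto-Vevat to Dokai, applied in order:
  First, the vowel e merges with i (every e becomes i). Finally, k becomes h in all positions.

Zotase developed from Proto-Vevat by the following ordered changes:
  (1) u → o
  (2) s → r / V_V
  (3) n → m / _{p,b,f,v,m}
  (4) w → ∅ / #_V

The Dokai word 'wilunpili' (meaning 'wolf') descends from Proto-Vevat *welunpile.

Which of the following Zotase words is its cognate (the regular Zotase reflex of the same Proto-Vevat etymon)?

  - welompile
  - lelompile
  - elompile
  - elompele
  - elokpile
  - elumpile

Zotase: *welunpile
  welunpile → welonpile   [vowel merger]
  welonpile (rule 2 does not apply)
  welonpile → welompile   [nasal place assimilation]
  welompile → elompile   [glide loss]
  giving Zotase elompile.

elompile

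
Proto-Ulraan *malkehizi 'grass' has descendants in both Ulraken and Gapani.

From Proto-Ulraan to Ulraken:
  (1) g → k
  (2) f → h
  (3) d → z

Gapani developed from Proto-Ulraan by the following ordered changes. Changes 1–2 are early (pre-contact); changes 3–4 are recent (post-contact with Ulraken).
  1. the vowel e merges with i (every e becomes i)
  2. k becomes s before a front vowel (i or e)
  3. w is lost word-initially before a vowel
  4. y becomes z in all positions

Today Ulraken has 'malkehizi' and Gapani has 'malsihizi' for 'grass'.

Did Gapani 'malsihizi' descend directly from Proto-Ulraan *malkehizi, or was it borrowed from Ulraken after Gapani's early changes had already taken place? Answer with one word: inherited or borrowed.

If inherited, *malkehizi would pass through all of Gapani's changes:
Gapani: *malkehizi > malkihizi > malsihizi  (by vowel merger, palatalisation)
If borrowed from Ulraken 'malkehizi' after the early changes, it would undergo only the recent ones:
  rule 3 (glide loss): no change (malkehizi)
  rule 4 (unconditioned shift): no change (malkehizi)
  ⇒ as a loan: malkehizi
Gapani 'malsihizi' matches the inherited outcome exactly, so it is an inherited cognate, not a loan.

inherited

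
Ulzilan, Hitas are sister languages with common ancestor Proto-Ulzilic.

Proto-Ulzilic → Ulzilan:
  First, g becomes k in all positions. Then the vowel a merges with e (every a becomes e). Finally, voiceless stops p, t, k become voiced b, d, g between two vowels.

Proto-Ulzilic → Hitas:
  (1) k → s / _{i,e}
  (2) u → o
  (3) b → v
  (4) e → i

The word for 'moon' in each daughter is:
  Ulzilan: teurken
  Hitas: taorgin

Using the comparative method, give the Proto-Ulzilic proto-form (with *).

*taurgen

Position 3: Ulzilan has u, Hitas has o. Ulzilan preserves u here (none of its changes turn any other segment into u), so the proto-segment is *u.
Position 2: Ulzilan has e, Hitas has a. Hitas preserves a here (none of its changes turn any other segment into a), so the proto-segment is *a.
Verify the candidate proto-form against each daughter:
Ulzilan: *taurgen
  taurgen → taurken   [unconditioned shift]
  taurken → teurken   [vowel merger]
  teurken (rule 3 does not apply)
  giving Ulzilan teurken.
Hitas: *taurgen
  taurgen (rule 1 does not apply)
  taurgen → taorgen   [vowel merger]
  taorgen (rule 3 does not apply)
  taorgen → taorgin   [vowel merger]
  giving Hitas taorgin.
Only *taurgen yields all of Ulzilan teurken, Hitas taorgin.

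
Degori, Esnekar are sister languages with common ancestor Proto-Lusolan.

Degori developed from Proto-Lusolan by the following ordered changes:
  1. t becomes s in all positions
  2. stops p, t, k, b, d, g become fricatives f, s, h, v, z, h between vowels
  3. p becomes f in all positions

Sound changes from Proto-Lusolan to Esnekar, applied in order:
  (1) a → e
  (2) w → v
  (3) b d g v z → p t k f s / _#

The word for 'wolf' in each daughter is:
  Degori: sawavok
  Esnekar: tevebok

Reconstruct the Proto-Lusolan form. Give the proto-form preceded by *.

*tawabok

Position 3: Degori has w, Esnekar has v. Degori preserves w here (none of its changes turn any other segment into w), so the proto-segment is *w.
Position 4: Degori has a, Esnekar has e. Degori preserves a here (none of its changes turn any other segment into a), so the proto-segment is *a.
This points to *tawabok. Verify forward in each daughter:
Degori: start from *tawabok.
  rule 1 (unconditioned shift): tawabok → sawabok
  rule 2 (intervocalic lenition): sawabok → sawavok
  rule 3: no change — sawavok
  ⇒ Degori sawavok
Esnekar: start from *tawabok.
  rule 1 (vowel merger): tawabok → tewebok
  rule 2 (unconditioned shift): tewebok → tevebok
  rule 3: no change — tevebok
  ⇒ Esnekar tevebok
Only *tawabok yields all of Degori sawavok, Esnekar tevebok.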